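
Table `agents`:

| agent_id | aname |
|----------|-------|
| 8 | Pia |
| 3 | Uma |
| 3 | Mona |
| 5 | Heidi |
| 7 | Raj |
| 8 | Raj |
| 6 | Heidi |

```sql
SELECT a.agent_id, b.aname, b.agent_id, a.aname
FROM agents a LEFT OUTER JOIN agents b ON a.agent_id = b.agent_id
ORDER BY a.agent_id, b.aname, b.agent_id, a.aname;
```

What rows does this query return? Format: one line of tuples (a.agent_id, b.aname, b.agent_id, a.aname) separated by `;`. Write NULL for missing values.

LEFT JOIN keeps every row from `agents a`; unmatched rows get NULL for `agents b`'s columns.
Matching on a.agent_id = b.agent_id.
Matched pairs: 11; unmatched a rows kept: 0.

(3, Mona, 3, Mona); (3, Mona, 3, Uma); (3, Uma, 3, Mona); (3, Uma, 3, Uma); (5, Heidi, 5, Heidi); (6, Heidi, 6, Heidi); (7, Raj, 7, Raj); (8, Pia, 8, Pia); (8, Pia, 8, Raj); (8, Raj, 8, Pia); (8, Raj, 8, Raj)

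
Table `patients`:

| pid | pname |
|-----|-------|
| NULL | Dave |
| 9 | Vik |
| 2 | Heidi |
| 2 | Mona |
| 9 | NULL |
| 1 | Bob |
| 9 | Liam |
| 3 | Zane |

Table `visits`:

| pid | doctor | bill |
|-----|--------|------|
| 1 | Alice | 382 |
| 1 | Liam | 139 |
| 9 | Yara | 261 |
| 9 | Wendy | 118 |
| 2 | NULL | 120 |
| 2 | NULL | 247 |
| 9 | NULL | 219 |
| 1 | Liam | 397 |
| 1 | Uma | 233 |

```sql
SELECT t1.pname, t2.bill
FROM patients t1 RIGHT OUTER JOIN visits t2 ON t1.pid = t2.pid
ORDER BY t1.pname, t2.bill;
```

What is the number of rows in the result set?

17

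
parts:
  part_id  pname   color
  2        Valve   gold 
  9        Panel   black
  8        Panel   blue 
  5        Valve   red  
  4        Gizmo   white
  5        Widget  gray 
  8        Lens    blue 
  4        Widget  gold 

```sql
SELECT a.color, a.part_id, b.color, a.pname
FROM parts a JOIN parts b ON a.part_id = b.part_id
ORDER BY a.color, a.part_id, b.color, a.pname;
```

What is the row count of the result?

INNER JOIN keeps only pairs where the ON condition holds.
Matching on a.part_id = b.part_id.
Matched pairs: 14.
Total: 14 rows.

14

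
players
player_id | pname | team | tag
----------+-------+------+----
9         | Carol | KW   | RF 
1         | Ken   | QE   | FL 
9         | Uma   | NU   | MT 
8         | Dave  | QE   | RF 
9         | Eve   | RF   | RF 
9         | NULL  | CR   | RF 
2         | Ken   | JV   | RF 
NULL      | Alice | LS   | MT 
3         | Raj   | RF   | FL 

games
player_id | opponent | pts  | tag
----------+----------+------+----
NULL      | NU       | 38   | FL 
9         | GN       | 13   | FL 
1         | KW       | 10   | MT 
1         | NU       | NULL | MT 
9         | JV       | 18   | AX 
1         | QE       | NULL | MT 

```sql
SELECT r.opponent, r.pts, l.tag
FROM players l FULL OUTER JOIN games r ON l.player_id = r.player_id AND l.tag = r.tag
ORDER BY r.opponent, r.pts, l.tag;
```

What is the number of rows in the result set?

15

FULL OUTER JOIN keeps every row from both sides; unmatched rows get NULL for the other side's columns.
Matching on l.player_id = r.player_id AND l.tag = r.tag. A NULL in a compared column never satisfies the condition.
- l (player_id=9, tag=RF) has no partner → padded with NULL.
- l (player_id=1, tag=FL) has no partner → padded with NULL.
- l (player_id=9, tag=MT) has no partner → padded with NULL.
- l (player_id=8, tag=RF) has no partner → padded with NULL.
- l (player_id=9, tag=RF) has no partner → padded with NULL.
- l (player_id=9, tag=RF) has no partner → padded with NULL.
- l (player_id=2, tag=RF) has no partner → padded with NULL.
- l (player_id=NULL, tag=MT) has no partner → padded with NULL.
- l (player_id=3, tag=FL) has no partner → padded with NULL.
- 6 r row(s) had no l match → kept, l columns NULL.
Total: 0 matched + 15 padded = 15 rows.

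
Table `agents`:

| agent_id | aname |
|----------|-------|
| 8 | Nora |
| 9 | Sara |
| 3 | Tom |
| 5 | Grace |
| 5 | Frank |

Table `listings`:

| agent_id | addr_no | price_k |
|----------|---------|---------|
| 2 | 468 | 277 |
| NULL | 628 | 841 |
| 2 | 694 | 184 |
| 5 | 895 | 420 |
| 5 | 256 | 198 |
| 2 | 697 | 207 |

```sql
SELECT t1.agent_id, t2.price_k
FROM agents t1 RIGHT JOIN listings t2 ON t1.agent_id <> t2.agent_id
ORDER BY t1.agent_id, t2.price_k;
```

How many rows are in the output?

22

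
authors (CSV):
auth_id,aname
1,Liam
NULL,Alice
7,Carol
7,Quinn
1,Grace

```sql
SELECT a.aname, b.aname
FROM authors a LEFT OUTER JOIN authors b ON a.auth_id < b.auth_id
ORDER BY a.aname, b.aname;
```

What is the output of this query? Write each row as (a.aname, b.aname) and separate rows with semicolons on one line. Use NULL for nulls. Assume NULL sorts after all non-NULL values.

(Alice, NULL); (Carol, NULL); (Grace, Carol); (Grace, Quinn); (Liam, Carol); (Liam, Quinn); (Quinn, NULL)

LEFT JOIN keeps every row from `authors a`; unmatched rows get NULL for `authors b`'s columns.
Matching on a.auth_id < b.auth_id. A NULL in a compared column never satisfies the condition.
- auth_id=1: 2 matching b row(s), so 2 row(s) emitted.
- auth_id=NULL: no b row matches, row kept with b columns NULL.
- auth_id=7: no b row matches, row kept with b columns NULL.
- auth_id=7: no b row matches, row kept with b columns NULL.
- auth_id=1: 2 matching b row(s), so 2 row(s) emitted.
After projecting and ordering:
a.aname | b.aname
Alice | NULL
Carol | NULL
Grace | Carol
Grace | Quinn
Liam | Carol
Liam | Quinn
Quinn | NULL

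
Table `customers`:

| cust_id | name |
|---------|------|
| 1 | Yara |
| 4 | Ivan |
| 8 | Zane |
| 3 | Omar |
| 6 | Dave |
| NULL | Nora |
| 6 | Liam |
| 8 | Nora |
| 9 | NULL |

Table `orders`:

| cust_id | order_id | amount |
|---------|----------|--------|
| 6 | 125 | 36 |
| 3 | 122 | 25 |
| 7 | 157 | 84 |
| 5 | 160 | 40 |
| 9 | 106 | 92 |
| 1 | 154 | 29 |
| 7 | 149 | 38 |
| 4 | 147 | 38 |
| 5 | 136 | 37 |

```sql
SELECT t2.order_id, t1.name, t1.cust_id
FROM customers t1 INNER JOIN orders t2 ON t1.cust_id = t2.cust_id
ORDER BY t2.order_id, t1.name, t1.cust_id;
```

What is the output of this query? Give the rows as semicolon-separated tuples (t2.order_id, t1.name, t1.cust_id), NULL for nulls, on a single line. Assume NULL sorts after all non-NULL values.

INNER JOIN keeps only pairs where the ON condition holds.
Matching on t1.cust_id = t2.cust_id. A NULL in a compared column never satisfies the condition.
Matched pairs: 6.

(106, NULL, 9); (122, Omar, 3); (125, Dave, 6); (125, Liam, 6); (147, Ivan, 4); (154, Yara, 1)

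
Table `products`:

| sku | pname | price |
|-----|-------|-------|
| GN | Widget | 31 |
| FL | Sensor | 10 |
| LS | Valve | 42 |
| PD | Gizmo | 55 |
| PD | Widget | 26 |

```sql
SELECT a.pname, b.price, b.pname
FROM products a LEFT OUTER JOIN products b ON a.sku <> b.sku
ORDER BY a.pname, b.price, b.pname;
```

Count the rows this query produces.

18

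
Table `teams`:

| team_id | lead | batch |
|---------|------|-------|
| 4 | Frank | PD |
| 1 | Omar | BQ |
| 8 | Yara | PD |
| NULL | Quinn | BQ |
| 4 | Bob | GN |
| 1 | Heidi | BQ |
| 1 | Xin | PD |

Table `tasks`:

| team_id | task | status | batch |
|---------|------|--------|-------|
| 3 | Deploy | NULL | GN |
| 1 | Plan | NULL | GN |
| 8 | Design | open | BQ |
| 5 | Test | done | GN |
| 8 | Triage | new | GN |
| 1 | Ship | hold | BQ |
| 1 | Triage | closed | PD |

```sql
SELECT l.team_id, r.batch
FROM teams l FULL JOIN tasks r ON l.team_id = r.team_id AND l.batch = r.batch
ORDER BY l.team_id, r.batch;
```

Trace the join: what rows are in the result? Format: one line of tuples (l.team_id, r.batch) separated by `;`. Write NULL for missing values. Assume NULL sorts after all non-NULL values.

FULL OUTER JOIN keeps every row from both sides; unmatched rows get NULL for the other side's columns.
Matching on l.team_id = r.team_id AND l.batch = r.batch. A NULL in a compared column never satisfies the condition.
- l row (team_id=4, batch=PD): no match → kept, r columns NULL.
- l row (team_id=1, batch=BQ): matches 1 r row(s) → 1 output row(s).
- l row (team_id=8, batch=PD): no match → kept, r columns NULL.
- l row (team_id=NULL, batch=BQ): no match → kept, r columns NULL.
- l row (team_id=4, batch=GN): no match → kept, r columns NULL.
- l row (team_id=1, batch=BQ): matches 1 r row(s) → 1 output row(s).
- l row (team_id=1, batch=PD): matches 1 r row(s) → 1 output row(s).
- 5 row(s) from r found no l partner → padded with NULL.

(1, BQ); (1, BQ); (1, PD); (4, NULL); (4, NULL); (8, NULL); (NULL, BQ); (NULL, GN); (NULL, GN); (NULL, GN); (NULL, GN); (NULL, NULL)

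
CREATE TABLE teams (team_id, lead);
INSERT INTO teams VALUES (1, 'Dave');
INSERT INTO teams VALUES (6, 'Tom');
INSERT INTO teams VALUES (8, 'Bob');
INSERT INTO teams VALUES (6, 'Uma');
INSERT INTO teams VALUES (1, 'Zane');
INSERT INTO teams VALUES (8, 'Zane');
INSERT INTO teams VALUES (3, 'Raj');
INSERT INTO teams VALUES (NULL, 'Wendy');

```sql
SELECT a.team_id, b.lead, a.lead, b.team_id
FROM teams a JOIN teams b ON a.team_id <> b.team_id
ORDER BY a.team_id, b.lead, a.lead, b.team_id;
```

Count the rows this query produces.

36

INNER JOIN keeps only pairs where the ON condition holds.
Matching on a.team_id <> b.team_id. A NULL in a compared column never satisfies the condition.
Matched pairs: 36.
Total: 36 rows.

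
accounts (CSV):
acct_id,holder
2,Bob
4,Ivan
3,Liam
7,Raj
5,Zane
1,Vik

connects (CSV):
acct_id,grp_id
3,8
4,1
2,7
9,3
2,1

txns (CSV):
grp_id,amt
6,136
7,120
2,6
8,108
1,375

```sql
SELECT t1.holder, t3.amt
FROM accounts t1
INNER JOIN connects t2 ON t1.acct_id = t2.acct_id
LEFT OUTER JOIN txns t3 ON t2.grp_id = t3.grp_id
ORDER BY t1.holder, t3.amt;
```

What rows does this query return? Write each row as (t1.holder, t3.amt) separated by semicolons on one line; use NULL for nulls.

Evaluate left to right. First `accounts t1 INNER JOIN connects t2` on acct_id: 4 row(s).
Then LEFT JOIN `txns t3` on grp_id: each of those 4 rows is kept; rows whose t2.grp_id has no match in t3 get NULL for t3's columns.

(Bob, 120); (Bob, 375); (Ivan, 375); (Liam, 108)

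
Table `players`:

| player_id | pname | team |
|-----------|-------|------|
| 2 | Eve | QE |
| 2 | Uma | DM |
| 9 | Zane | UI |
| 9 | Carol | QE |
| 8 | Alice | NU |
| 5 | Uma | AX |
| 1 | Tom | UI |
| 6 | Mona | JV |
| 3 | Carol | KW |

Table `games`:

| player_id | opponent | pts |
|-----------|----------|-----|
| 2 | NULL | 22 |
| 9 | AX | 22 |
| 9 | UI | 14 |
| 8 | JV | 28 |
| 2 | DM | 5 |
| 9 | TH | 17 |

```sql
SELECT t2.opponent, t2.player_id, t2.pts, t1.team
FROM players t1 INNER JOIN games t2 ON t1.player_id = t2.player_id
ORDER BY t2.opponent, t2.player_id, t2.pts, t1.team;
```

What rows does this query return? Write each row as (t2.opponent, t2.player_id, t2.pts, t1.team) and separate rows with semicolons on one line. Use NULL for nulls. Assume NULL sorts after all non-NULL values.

(AX, 9, 22, QE); (AX, 9, 22, UI); (DM, 2, 5, DM); (DM, 2, 5, QE); (JV, 8, 28, NU); (TH, 9, 17, QE); (TH, 9, 17, UI); (UI, 9, 14, QE); (UI, 9, 14, UI); (NULL, 2, 22, DM); (NULL, 2, 22, QE)

INNER JOIN keeps only pairs where the ON condition holds.
Matching on t1.player_id = t2.player_id.
Matched pairs: 11.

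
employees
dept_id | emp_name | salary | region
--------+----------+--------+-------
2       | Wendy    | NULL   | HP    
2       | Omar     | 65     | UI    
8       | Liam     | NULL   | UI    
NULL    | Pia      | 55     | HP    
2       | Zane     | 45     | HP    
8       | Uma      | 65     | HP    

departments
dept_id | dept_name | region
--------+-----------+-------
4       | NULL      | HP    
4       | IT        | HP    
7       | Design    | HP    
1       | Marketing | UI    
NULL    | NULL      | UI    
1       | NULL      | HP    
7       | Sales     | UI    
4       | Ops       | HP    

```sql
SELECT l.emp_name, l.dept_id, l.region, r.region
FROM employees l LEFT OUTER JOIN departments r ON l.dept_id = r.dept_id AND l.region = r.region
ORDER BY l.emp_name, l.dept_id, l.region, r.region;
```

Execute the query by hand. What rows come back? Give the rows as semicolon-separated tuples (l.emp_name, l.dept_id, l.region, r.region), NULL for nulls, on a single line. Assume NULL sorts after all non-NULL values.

LEFT JOIN keeps every row from `employees`; unmatched rows get NULL for `departments`'s columns.
Matching on l.dept_id = r.dept_id AND l.region = r.region. A NULL in a compared column never satisfies the condition.
Matched pairs: 0; unmatched l rows kept: 6.

(Liam, 8, UI, NULL); (Omar, 2, UI, NULL); (Pia, NULL, HP, NULL); (Uma, 8, HP, NULL); (Wendy, 2, HP, NULL); (Zane, 2, HP, NULL)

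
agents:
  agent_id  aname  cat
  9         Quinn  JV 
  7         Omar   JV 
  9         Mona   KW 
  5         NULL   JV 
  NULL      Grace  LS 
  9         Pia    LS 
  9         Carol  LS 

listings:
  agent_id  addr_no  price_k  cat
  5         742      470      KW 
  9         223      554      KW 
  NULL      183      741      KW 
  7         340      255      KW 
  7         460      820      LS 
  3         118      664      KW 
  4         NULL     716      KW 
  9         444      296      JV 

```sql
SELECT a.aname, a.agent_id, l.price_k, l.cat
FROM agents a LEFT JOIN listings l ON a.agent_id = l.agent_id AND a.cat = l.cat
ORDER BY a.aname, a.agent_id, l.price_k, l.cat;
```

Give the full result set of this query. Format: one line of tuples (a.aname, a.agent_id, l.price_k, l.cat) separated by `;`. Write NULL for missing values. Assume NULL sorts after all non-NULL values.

(Carol, 9, NULL, NULL); (Grace, NULL, NULL, NULL); (Mona, 9, 554, KW); (Omar, 7, NULL, NULL); (Pia, 9, NULL, NULL); (Quinn, 9, 296, JV); (NULL, 5, NULL, NULL)

LEFT JOIN keeps every row from `agents`; unmatched rows get NULL for `listings`'s columns.
Matching on a.agent_id = l.agent_id AND a.cat = l.cat. A NULL in a compared column never satisfies the condition.
- agent_id=9, cat=JV: 1 matching l row(s), so 1 row(s) emitted.
- agent_id=7, cat=JV: no l row matches, row kept with l columns NULL.
- agent_id=9, cat=KW: 1 matching l row(s), so 1 row(s) emitted.
- agent_id=5, cat=JV: no l row matches, row kept with l columns NULL.
- agent_id=NULL, cat=LS: no l row matches, row kept with l columns NULL.
- agent_id=9, cat=LS: no l row matches, row kept with l columns NULL.
- agent_id=9, cat=LS: no l row matches, row kept with l columns NULL.
After projecting and ordering:
a.aname | a.agent_id | l.price_k | l.cat
Carol | 9 | NULL | NULL
Grace | NULL | NULL | NULL
Mona | 9 | 554 | KW
Omar | 7 | NULL | NULL
Pia | 9 | NULL | NULL
Quinn | 9 | 296 | JV
NULL | 5 | NULL | NULL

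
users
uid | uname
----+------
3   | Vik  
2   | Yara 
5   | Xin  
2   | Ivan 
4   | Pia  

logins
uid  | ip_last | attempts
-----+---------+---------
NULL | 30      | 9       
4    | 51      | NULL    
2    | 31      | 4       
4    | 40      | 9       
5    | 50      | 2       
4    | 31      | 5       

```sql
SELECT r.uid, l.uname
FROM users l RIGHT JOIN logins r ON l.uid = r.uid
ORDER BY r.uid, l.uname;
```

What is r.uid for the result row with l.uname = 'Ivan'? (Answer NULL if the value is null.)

RIGHT JOIN keeps every row from `logins`; unmatched rows get NULL for `users`'s columns.
Matching on l.uid = r.uid. A NULL in a compared column never satisfies the condition.
- l (uid=3) has no partner in r.
- l (uid=2) pairs with 1 row(s) of r.
- l (uid=5) pairs with 1 row(s) of r.
- l (uid=2) pairs with 1 row(s) of r.
- l (uid=4) pairs with 3 row(s) of r.
- 1 row(s) from r found no l partner → padded with NULL.

2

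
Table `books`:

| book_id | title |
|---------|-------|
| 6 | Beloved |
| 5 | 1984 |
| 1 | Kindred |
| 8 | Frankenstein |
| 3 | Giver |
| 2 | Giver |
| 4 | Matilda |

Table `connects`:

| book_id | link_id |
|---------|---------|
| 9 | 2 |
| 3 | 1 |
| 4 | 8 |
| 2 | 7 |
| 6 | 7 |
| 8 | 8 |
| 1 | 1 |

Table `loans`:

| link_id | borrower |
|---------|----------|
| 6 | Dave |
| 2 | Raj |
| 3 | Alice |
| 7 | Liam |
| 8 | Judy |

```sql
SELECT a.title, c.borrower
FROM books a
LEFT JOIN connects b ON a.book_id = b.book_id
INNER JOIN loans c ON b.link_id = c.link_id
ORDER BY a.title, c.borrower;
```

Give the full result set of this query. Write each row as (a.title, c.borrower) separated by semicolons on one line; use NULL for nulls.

Evaluate left to right. First `books a LEFT JOIN connects b` on book_id: 7 row(s).
Then INNER JOIN `loans c` on link_id: keep only rows whose b.link_id appears in c.

(Beloved, Liam); (Frankenstein, Judy); (Giver, Liam); (Matilda, Judy)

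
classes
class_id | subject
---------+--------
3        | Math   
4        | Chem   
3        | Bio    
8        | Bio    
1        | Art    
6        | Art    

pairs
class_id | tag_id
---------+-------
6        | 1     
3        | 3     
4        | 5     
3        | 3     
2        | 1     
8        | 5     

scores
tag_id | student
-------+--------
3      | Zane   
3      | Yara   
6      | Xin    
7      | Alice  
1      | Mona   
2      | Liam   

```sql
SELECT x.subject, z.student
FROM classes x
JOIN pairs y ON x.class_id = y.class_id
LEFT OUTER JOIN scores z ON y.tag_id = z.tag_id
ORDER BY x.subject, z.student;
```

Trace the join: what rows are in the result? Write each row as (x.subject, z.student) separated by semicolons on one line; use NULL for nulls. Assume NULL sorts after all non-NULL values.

Joins associate left-to-right: classes INNER JOIN pairs on class_id gives 7 intermediate row(s).
Then LEFT JOIN `scores z` on tag_id: each of those 7 rows is kept; rows whose y.tag_id has no match in z get NULL for z's columns.

(Art, Mona); (Bio, Yara); (Bio, Yara); (Bio, Zane); (Bio, Zane); (Bio, NULL); (Chem, NULL); (Math, Yara); (Math, Yara); (Math, Zane); (Math, Zane)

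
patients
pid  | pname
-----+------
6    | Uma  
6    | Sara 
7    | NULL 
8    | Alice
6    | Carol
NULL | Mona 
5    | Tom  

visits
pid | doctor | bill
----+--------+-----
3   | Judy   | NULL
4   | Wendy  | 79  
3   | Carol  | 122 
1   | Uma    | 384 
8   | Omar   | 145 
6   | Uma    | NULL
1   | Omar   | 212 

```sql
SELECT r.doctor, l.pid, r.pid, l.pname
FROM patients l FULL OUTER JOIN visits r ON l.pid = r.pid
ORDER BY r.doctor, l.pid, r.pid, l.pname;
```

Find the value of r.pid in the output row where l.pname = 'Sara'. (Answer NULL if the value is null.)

6

FULL OUTER JOIN keeps every row from both sides; unmatched rows get NULL for the other side's columns.
Matching on l.pid = r.pid. A NULL in a compared column never satisfies the condition.
- l (pid=6) pairs with 1 row(s) of r.
- l (pid=6) pairs with 1 row(s) of r.
- l (pid=7) has no partner → padded with NULL.
- l (pid=8) pairs with 1 row(s) of r.
- l (pid=6) pairs with 1 row(s) of r.
- l (pid=NULL) has no partner → padded with NULL.
- l (pid=5) has no partner → padded with NULL.
- plus 5 unmatched r row(s), each kept with NULL l columns.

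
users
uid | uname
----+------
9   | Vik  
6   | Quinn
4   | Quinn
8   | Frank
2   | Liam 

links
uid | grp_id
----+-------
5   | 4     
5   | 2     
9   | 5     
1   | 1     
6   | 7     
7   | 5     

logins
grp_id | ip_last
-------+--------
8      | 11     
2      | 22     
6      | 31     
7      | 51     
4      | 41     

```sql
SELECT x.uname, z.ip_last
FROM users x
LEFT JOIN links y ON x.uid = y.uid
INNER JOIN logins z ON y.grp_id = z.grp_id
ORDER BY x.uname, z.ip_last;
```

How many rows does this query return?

Joins associate left-to-right: users LEFT JOIN links on uid gives 5 intermediate row(s).
Then INNER JOIN `logins z` on grp_id: keep only rows whose y.grp_id appears in z.
Result: 1 row(s).

1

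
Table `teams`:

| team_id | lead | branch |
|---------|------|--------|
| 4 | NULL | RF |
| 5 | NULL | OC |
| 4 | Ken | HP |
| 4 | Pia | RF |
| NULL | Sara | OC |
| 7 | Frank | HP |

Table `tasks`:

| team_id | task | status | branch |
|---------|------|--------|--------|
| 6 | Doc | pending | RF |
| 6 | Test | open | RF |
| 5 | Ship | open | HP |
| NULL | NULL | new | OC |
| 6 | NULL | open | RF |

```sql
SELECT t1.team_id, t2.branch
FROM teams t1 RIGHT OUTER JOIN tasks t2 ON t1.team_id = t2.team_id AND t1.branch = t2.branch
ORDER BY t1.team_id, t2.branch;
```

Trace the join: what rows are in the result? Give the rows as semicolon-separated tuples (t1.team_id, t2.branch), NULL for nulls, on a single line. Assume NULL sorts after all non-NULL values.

(NULL, HP); (NULL, OC); (NULL, RF); (NULL, RF); (NULL, RF)

RIGHT JOIN keeps every row from `tasks`; unmatched rows get NULL for `teams`'s columns.
Matching on t1.team_id = t2.team_id AND t1.branch = t2.branch. A NULL in a compared column never satisfies the condition.
Matched pairs: 0; unmatched t2 rows kept: 5.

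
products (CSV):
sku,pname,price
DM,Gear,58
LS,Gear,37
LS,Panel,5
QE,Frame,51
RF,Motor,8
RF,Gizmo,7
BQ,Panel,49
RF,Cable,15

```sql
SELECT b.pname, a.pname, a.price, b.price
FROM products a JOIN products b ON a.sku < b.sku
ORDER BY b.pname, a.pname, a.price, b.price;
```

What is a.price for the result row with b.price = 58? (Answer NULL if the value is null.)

49

INNER JOIN keeps only pairs where the ON condition holds.
Matching on a.sku < b.sku.
Matched pairs: 24.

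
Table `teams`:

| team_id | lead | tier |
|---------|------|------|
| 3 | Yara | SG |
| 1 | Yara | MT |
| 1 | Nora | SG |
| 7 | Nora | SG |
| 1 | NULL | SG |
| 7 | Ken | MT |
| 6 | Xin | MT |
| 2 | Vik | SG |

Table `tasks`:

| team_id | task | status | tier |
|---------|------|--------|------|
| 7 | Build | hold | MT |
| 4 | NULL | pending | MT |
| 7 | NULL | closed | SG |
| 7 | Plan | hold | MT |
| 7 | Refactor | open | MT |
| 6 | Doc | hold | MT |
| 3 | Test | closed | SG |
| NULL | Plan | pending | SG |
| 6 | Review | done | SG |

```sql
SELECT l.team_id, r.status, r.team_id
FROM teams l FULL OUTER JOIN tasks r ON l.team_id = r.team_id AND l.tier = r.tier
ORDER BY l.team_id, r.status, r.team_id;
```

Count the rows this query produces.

FULL OUTER JOIN keeps every row from both sides; unmatched rows get NULL for the other side's columns.
Matching on l.team_id = r.team_id AND l.tier = r.tier. A NULL in a compared column never satisfies the condition.
Matched pairs: 6; unmatched l rows kept: 4; unmatched r rows kept: 3.
Total: 6 matched + 7 padded = 13 rows.

13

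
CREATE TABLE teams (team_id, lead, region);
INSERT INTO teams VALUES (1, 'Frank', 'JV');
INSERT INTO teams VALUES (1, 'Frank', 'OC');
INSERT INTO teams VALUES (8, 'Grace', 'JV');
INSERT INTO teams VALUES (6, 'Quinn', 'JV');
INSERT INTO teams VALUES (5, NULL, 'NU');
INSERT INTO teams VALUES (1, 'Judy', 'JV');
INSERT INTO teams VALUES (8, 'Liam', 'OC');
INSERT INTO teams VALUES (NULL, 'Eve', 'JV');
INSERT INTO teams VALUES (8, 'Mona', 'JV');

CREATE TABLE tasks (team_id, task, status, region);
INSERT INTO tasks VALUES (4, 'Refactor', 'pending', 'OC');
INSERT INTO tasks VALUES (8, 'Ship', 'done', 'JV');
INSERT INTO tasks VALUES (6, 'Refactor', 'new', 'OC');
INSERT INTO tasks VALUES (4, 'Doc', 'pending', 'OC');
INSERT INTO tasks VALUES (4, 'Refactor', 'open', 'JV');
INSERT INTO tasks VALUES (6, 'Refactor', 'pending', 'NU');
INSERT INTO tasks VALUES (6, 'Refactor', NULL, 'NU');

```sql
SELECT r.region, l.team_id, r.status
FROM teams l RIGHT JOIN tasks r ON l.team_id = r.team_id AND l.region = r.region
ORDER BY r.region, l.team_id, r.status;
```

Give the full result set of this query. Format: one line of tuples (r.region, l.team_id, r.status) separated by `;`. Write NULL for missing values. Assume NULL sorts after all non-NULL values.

(JV, 8, done); (JV, 8, done); (JV, NULL, open); (NU, NULL, pending); (NU, NULL, NULL); (OC, NULL, new); (OC, NULL, pending); (OC, NULL, pending)

RIGHT JOIN keeps every row from `tasks`; unmatched rows get NULL for `teams`'s columns.
Matching on l.team_id = r.team_id AND l.region = r.region. A NULL in a compared column never satisfies the condition.
- team_id=1, region=JV: no matching r row.
- team_id=1, region=OC: no matching r row.
- team_id=8, region=JV: 1 matching r row(s), so 1 row(s) emitted.
- team_id=6, region=JV: no matching r row.
- team_id=5, region=NU: no matching r row.
- team_id=1, region=JV: no matching r row.
- team_id=8, region=OC: no matching r row.
- team_id=NULL, region=JV: no matching r row.
- team_id=8, region=JV: 1 matching r row(s), so 1 row(s) emitted.
- plus 6 unmatched r row(s), each kept with NULL l columns.
After projecting and ordering:
r.region | l.team_id | r.status
JV | 8 | done
JV | 8 | done
JV | NULL | open
NU | NULL | pending
NU | NULL | NULL
OC | NULL | new
OC | NULL | pending
OC | NULL | pending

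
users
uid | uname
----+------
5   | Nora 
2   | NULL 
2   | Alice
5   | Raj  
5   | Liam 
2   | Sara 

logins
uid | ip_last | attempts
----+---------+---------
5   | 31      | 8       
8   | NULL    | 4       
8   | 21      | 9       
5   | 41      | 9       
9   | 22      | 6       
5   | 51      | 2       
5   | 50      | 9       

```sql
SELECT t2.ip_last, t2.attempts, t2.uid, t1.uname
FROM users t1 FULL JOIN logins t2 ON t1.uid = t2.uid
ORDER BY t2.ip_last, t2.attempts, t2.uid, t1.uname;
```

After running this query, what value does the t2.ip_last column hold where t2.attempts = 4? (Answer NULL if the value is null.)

FULL OUTER JOIN keeps every row from both sides; unmatched rows get NULL for the other side's columns.
Matching on t1.uid = t2.uid.
- t1 (uid=5) pairs with 4 row(s) of t2.
- t1 (uid=2) has no partner → padded with NULL.
- t1 (uid=2) has no partner → padded with NULL.
- t1 (uid=5) pairs with 4 row(s) of t2.
- t1 (uid=5) pairs with 4 row(s) of t2.
- t1 (uid=2) has no partner → padded with NULL.
- 3 row(s) from t2 found no t1 partner → padded with NULL.

NULL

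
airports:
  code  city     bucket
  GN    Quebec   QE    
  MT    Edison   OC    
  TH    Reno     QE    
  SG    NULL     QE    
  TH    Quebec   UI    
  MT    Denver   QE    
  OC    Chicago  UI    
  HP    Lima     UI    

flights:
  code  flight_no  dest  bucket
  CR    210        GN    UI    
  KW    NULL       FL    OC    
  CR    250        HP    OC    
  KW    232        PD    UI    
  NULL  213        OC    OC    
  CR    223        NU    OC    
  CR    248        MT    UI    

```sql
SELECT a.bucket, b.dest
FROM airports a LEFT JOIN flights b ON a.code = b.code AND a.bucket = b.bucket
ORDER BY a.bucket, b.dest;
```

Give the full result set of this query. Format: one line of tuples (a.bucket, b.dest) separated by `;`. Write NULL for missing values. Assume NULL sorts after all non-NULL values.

LEFT JOIN keeps every row from `airports`; unmatched rows get NULL for `flights`'s columns.
Matching on a.code = b.code AND a.bucket = b.bucket. A NULL in a compared column never satisfies the condition.
- a (code=GN, bucket=QE) has no partner → padded with NULL.
- a (code=MT, bucket=OC) has no partner → padded with NULL.
- a (code=TH, bucket=QE) has no partner → padded with NULL.
- a (code=SG, bucket=QE) has no partner → padded with NULL.
- a (code=TH, bucket=UI) has no partner → padded with NULL.
- a (code=MT, bucket=QE) has no partner → padded with NULL.
- a (code=OC, bucket=UI) has no partner → padded with NULL.
- a (code=HP, bucket=UI) has no partner → padded with NULL.
After projecting and ordering:
a.bucket | b.dest
OC | NULL
QE | NULL
QE | NULL
QE | NULL
QE | NULL
UI | NULL
UI | NULL
UI | NULL

(OC, NULL); (QE, NULL); (QE, NULL); (QE, NULL); (QE, NULL); (UI, NULL); (UI, NULL); (UI, NULL)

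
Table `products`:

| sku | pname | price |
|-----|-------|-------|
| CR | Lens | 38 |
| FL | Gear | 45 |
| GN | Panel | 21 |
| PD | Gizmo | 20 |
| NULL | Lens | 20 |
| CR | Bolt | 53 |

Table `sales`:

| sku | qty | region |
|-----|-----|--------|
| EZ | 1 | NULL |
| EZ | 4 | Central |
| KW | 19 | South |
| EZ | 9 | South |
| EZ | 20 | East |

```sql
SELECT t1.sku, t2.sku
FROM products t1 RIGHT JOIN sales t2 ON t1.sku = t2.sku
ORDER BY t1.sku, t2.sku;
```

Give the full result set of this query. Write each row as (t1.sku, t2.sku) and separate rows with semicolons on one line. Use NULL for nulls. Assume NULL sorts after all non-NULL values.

(NULL, EZ); (NULL, EZ); (NULL, EZ); (NULL, EZ); (NULL, KW)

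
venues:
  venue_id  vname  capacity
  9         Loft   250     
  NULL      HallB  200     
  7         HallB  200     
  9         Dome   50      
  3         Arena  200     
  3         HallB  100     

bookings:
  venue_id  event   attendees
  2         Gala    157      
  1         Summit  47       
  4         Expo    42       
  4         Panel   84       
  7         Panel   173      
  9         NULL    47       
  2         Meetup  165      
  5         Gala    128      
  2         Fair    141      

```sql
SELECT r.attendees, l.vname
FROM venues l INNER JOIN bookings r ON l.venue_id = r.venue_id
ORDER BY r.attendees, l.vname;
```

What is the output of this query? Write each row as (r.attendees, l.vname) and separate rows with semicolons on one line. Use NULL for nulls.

(47, Dome); (47, Loft); (173, HallB)

INNER JOIN keeps only pairs where the ON condition holds.
Matching on l.venue_id = r.venue_id. A NULL in a compared column never satisfies the condition.
- l row (venue_id=9): matches 1 r row(s) → 1 output row(s).
- l row (venue_id=NULL): no match → dropped.
- l row (venue_id=7): matches 1 r row(s) → 1 output row(s).
- l row (venue_id=9): matches 1 r row(s) → 1 output row(s).
- l row (venue_id=3): no match → dropped.
- l row (venue_id=3): no match → dropped.
After projecting and ordering:
r.attendees | l.vname
47 | Dome
47 | Loft
173 | HallB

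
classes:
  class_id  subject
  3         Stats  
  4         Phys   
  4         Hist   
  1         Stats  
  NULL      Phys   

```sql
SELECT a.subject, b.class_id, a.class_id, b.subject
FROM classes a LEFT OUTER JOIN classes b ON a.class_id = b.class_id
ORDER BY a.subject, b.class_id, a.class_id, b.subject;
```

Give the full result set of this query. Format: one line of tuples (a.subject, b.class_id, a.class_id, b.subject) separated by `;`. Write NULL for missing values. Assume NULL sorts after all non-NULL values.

(Hist, 4, 4, Hist); (Hist, 4, 4, Phys); (Phys, 4, 4, Hist); (Phys, 4, 4, Phys); (Phys, NULL, NULL, NULL); (Stats, 1, 1, Stats); (Stats, 3, 3, Stats)

LEFT JOIN keeps every row from `classes a`; unmatched rows get NULL for `classes b`'s columns.
Matching on a.class_id = b.class_id. A NULL in a compared column never satisfies the condition.
- a row (class_id=3): matches 1 b row(s) → 1 output row(s).
- a row (class_id=4): matches 2 b row(s) → 2 output row(s).
- a row (class_id=4): matches 2 b row(s) → 2 output row(s).
- a row (class_id=1): matches 1 b row(s) → 1 output row(s).
- a row (class_id=NULL): no match → kept, b columns NULL.
After projecting and ordering:
a.subject | b.class_id | a.class_id | b.subject
Hist | 4 | 4 | Hist
Hist | 4 | 4 | Phys
Phys | 4 | 4 | Hist
Phys | 4 | 4 | Phys
Phys | NULL | NULL | NULL
Stats | 1 | 1 | Stats
Stats | 3 | 3 | Stats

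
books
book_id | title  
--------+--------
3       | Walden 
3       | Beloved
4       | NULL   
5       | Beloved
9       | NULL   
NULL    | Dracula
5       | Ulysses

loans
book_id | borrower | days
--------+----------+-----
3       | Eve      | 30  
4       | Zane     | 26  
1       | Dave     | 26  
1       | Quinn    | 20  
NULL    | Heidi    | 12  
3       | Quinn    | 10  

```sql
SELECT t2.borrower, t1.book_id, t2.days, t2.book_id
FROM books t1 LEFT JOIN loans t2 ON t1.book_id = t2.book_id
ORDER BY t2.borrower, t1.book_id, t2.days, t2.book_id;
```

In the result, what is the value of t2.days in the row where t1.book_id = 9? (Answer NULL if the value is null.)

NULL

LEFT JOIN keeps every row from `books`; unmatched rows get NULL for `loans`'s columns.
Matching on t1.book_id = t2.book_id. A NULL in a compared column never satisfies the condition.
- t1[0] book_id=3 → 2 match(es) in t2 → 2 row(s).
- t1[1] book_id=3 → 2 match(es) in t2 → 2 row(s).
- t1[2] book_id=4 → 1 match(es) in t2 → 1 row(s).
- t1[3] book_id=5 → no match; kept with NULLs on the t2 side.
- t1[4] book_id=9 → no match; kept with NULLs on the t2 side.
- t1[5] book_id=NULL → no match; kept with NULLs on the t2 side.
- t1[6] book_id=5 → no match; kept with NULLs on the t2 side.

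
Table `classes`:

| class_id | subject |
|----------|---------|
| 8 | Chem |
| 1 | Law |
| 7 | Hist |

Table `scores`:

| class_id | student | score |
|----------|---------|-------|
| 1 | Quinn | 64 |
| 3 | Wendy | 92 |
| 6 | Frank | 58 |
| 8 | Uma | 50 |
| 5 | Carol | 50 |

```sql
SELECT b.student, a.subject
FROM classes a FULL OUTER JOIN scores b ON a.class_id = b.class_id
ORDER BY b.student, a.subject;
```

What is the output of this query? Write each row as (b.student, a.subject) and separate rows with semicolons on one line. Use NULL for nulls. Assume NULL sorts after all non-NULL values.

FULL OUTER JOIN keeps every row from both sides; unmatched rows get NULL for the other side's columns.
Matching on a.class_id = b.class_id.
- a row (class_id=8): matches 1 b row(s) → 1 output row(s).
- a row (class_id=1): matches 1 b row(s) → 1 output row(s).
- a row (class_id=7): no match → kept, b columns NULL.
- 3 b row(s) had no a match → kept, a columns NULL.
After projecting and ordering:
b.student | a.subject
Carol | NULL
Frank | NULL
Quinn | Law
Uma | Chem
Wendy | NULL
NULL | Hist

(Carol, NULL); (Frank, NULL); (Quinn, Law); (Uma, Chem); (Wendy, NULL); (NULL, Hist)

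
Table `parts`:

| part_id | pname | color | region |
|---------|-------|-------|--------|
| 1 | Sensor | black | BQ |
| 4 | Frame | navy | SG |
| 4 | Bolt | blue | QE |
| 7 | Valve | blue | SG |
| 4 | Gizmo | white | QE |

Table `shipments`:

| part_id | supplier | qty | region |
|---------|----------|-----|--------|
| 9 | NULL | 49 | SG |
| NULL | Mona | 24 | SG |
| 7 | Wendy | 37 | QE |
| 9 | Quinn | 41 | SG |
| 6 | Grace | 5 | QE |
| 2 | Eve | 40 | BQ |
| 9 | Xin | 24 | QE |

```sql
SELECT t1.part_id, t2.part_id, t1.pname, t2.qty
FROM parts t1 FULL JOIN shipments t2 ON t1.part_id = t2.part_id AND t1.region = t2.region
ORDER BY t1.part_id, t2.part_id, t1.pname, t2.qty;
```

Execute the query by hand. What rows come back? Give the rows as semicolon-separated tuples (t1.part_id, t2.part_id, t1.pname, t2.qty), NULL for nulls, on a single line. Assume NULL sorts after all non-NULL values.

(1, NULL, Sensor, NULL); (4, NULL, Bolt, NULL); (4, NULL, Frame, NULL); (4, NULL, Gizmo, NULL); (7, NULL, Valve, NULL); (NULL, 2, NULL, 40); (NULL, 6, NULL, 5); (NULL, 7, NULL, 37); (NULL, 9, NULL, 24); (NULL, 9, NULL, 41); (NULL, 9, NULL, 49); (NULL, NULL, NULL, 24)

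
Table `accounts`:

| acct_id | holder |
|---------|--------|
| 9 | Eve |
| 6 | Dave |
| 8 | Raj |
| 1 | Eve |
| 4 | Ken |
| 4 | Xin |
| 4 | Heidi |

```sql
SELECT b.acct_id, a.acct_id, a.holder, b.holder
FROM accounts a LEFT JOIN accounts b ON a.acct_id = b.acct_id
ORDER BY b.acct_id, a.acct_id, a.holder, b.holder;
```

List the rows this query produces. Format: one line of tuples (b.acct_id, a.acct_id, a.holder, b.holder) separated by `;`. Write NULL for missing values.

LEFT JOIN keeps every row from `accounts a`; unmatched rows get NULL for `accounts b`'s columns.
Matching on a.acct_id = b.acct_id.
Matched pairs: 13; unmatched a rows kept: 0.

(1, 1, Eve, Eve); (4, 4, Heidi, Heidi); (4, 4, Heidi, Ken); (4, 4, Heidi, Xin); (4, 4, Ken, Heidi); (4, 4, Ken, Ken); (4, 4, Ken, Xin); (4, 4, Xin, Heidi); (4, 4, Xin, Ken); (4, 4, Xin, Xin); (6, 6, Dave, Dave); (8, 8, Raj, Raj); (9, 9, Eve, Eve)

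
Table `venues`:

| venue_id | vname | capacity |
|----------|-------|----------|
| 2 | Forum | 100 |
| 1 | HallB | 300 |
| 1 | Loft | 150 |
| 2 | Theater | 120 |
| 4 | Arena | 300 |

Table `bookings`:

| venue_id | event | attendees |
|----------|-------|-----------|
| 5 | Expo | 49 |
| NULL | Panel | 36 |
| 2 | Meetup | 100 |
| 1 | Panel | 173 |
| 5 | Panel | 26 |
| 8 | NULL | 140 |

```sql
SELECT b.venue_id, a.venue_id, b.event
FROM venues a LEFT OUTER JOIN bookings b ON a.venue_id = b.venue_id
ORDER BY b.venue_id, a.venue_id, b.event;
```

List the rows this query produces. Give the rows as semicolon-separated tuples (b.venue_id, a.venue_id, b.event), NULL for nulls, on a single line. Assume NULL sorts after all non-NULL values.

(1, 1, Panel); (1, 1, Panel); (2, 2, Meetup); (2, 2, Meetup); (NULL, 4, NULL)

LEFT JOIN keeps every row from `venues`; unmatched rows get NULL for `bookings`'s columns.
Matching on a.venue_id = b.venue_id. A NULL in a compared column never satisfies the condition.
Matched pairs: 4; unmatched a rows kept: 1.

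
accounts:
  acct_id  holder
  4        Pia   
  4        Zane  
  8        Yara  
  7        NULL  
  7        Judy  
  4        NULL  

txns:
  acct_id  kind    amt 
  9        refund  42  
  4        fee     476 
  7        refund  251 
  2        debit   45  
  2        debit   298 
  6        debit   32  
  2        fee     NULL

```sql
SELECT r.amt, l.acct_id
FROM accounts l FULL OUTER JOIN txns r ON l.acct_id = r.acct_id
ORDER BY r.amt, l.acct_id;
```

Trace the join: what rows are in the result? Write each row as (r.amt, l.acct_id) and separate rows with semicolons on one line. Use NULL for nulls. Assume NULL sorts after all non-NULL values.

FULL OUTER JOIN keeps every row from both sides; unmatched rows get NULL for the other side's columns.
Matching on l.acct_id = r.acct_id.
Matched pairs: 5; unmatched l rows kept: 1; unmatched r rows kept: 5.

(32, NULL); (42, NULL); (45, NULL); (251, 7); (251, 7); (298, NULL); (476, 4); (476, 4); (476, 4); (NULL, 8); (NULL, NULL)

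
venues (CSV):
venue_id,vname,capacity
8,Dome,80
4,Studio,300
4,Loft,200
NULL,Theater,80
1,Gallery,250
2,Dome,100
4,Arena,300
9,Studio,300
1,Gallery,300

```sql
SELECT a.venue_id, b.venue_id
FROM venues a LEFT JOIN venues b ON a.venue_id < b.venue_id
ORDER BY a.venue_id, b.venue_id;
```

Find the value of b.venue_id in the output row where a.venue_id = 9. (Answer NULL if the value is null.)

NULL

LEFT JOIN keeps every row from `venues a`; unmatched rows get NULL for `venues b`'s columns.
Matching on a.venue_id < b.venue_id. A NULL in a compared column never satisfies the condition.
- a (venue_id=8) pairs with 1 row(s) of b.
- a (venue_id=4) pairs with 2 row(s) of b.
- a (venue_id=4) pairs with 2 row(s) of b.
- a (venue_id=NULL) has no partner → padded with NULL.
- a (venue_id=1) pairs with 6 row(s) of b.
- a (venue_id=2) pairs with 5 row(s) of b.
- a (venue_id=4) pairs with 2 row(s) of b.
- a (venue_id=9) has no partner → padded with NULL.
- a (venue_id=1) pairs with 6 row(s) of b.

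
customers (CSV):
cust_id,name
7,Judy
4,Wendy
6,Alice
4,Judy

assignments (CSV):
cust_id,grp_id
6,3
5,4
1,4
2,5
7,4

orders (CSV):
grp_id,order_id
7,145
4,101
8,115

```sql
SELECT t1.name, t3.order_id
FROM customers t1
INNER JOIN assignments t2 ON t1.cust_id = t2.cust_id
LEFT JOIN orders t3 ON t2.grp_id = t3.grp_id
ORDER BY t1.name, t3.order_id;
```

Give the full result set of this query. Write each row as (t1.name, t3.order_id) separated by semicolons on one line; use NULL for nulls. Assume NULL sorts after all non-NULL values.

(Alice, NULL); (Judy, 101)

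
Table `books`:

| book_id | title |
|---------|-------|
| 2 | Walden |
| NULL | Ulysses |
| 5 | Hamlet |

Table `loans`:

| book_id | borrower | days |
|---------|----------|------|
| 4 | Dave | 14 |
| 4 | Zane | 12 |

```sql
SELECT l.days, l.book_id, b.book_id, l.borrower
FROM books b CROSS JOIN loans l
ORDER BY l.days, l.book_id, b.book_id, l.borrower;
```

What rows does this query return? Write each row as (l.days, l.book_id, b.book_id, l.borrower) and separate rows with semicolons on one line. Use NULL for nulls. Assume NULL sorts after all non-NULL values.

(12, 4, 2, Zane); (12, 4, 5, Zane); (12, 4, NULL, Zane); (14, 4, 2, Dave); (14, 4, 5, Dave); (14, 4, NULL, Dave)

CROSS JOIN pairs every row of `books` with every row of `loans`: 3 × 2 = 6 rows.
After projecting and ordering:
l.days | l.book_id | b.book_id | l.borrower
12 | 4 | 2 | Zane
12 | 4 | 5 | Zane
12 | 4 | NULL | Zane
14 | 4 | 2 | Dave
14 | 4 | 5 | Dave
14 | 4 | NULL | Dave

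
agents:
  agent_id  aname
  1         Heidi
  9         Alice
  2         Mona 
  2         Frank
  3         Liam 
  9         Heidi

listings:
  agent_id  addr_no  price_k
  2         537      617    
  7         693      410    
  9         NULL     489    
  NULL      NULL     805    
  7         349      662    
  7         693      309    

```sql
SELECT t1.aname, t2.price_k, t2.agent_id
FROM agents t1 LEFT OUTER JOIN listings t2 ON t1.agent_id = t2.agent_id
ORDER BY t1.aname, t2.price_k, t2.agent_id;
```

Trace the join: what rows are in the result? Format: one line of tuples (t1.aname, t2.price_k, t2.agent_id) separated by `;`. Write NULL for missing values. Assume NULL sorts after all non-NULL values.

(Alice, 489, 9); (Frank, 617, 2); (Heidi, 489, 9); (Heidi, NULL, NULL); (Liam, NULL, NULL); (Mona, 617, 2)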